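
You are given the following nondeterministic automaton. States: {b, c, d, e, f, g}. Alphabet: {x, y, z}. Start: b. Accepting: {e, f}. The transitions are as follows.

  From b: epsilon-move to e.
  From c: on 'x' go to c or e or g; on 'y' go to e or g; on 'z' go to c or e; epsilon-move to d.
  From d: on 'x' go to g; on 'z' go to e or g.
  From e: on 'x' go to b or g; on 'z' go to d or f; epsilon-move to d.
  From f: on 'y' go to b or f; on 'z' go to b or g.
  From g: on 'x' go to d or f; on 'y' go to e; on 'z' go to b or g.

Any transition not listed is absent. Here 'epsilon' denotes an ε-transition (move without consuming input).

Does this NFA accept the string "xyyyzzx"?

Start: ε-closure({b}) = {b, d, e}.
Read 'x': {b, d, e} → {b, d, e, g}.
Read 'y': {b, d, e, g} → {d, e}.
Read 'y': {d, e} → ∅.
The set is empty and remains empty for the remaining 4 symbols.
The final set ∅ contains no accepting state.

No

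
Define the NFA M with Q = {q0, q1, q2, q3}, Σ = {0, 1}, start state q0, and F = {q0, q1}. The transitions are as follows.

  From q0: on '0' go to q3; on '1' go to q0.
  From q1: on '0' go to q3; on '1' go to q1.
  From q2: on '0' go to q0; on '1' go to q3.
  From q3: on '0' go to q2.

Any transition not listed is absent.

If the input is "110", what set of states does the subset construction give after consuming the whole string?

{q3}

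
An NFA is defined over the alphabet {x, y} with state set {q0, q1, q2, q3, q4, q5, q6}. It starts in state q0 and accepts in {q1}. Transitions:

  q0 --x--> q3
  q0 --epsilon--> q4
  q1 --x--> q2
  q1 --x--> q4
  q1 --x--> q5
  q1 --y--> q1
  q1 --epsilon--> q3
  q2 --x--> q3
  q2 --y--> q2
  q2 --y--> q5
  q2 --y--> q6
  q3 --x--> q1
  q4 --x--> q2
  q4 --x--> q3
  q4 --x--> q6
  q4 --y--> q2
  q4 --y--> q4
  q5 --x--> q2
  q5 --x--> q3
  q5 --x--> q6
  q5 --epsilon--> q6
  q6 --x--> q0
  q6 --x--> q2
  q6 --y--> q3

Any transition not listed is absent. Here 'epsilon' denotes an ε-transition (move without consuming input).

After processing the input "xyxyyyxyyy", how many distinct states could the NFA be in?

6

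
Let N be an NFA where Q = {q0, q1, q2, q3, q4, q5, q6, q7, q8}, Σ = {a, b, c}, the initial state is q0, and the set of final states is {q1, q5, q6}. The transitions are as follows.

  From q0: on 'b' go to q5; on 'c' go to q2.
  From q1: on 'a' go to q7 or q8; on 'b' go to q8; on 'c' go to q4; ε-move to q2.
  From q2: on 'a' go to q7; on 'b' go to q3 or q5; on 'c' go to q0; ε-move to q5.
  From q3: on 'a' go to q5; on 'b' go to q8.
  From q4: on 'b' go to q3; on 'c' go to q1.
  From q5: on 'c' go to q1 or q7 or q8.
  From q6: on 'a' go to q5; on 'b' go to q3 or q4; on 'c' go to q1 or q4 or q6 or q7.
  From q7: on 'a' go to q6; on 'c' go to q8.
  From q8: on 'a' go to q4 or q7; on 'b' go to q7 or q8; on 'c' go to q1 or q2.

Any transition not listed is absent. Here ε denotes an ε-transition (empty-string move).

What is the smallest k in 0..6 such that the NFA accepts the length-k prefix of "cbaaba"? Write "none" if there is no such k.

1

Start in {q0}.
Read 'c': q0→{q2}; union {q2}; ε-closure = {q2, q5}.
None of the earlier sets intersect F, but {q2, q5} does.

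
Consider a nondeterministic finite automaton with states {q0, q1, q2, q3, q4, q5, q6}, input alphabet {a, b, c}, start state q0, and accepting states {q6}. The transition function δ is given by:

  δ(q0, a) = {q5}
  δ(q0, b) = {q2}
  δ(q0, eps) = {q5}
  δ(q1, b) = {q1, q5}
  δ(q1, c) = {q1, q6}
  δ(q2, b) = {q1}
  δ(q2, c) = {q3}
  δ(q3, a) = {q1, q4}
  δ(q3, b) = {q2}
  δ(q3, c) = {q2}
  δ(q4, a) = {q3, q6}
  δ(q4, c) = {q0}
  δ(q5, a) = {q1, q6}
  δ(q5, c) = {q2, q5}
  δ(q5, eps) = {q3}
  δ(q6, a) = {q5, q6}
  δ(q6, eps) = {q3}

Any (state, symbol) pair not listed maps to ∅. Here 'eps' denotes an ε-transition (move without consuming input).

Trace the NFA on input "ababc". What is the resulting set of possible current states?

Start: ε-closure({q0}) = {q0, q3, q5}.
Read 'a': {q0, q3, q5} → {q1, q3, q4, q5, q6}.
Read 'b': {q1, q3, q4, q5, q6} → {q1, q2, q3, q5}.
Read 'a': {q1, q2, q3, q5} → {q1, q3, q4, q6}.
Read 'b': {q1, q3, q4, q6} → {q1, q2, q3, q5}.
Read 'c': {q1, q2, q3, q5} → {q1, q2, q3, q5, q6}.

{q1, q2, q3, q5, q6}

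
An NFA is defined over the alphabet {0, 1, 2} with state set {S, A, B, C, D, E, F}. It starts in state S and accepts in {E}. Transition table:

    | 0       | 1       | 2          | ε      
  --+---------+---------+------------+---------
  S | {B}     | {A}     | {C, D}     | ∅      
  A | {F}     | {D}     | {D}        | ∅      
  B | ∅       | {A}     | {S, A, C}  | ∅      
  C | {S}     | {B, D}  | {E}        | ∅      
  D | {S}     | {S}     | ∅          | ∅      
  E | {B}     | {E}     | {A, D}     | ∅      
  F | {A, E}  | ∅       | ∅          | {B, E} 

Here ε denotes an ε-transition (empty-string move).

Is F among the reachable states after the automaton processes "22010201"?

No

Start in {S}.
Read '2': S→{C, D}; now {C, D}.
Read '2': C→{E}, D→∅; now {E}.
Read '0': E→{B}; now {B}.
Read '1': B→{A}; now {A}.
Read '0': A→{F}; union {F}; ε-closure = {B, E, F}.
Read '2': B→{S, A, C}, E→{A, D}, F→∅; now {S, A, C, D}.
Read '0': S→{B}, A→{F}, C→{S}, D→{S}; union {S, B, F}; ε-closure = {S, B, E, F}.
Read '1': S→{A}, B→{A}, E→{E}, F→∅; now {A, E}.
State F is not in {A, E}.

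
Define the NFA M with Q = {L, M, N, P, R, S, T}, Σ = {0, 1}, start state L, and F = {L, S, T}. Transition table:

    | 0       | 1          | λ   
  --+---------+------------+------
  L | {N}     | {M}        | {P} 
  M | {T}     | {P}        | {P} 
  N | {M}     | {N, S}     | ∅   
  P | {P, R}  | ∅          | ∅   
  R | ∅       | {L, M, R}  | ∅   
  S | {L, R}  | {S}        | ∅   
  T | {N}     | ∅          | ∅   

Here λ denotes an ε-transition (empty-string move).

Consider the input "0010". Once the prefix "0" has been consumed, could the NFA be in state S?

Start: ε-closure({L}) = {L, P}.
Read '0': {L, P} → {N, P, R}.
State S is not in {N, P, R}.

No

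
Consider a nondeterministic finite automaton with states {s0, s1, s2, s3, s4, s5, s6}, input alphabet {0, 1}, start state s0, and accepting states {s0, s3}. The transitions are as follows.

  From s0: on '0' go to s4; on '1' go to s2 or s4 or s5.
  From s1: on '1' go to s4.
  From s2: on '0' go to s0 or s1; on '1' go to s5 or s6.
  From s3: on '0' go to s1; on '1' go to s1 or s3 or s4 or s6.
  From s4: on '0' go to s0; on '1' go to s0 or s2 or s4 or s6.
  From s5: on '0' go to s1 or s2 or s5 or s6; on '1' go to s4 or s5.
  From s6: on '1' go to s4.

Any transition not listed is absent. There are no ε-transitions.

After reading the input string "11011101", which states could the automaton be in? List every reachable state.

{s0, s2, s4, s5, s6}

Start in {s0}.
Read '1': s0→{s2, s4, s5}; now {s2, s4, s5}.
Read '1': s2→{s5, s6}, s4→{s0, s2, s4, s6}, s5→{s4, s5}; now {s0, s2, s4, s5, s6}.
Read '0': s0→{s4}, s2→{s0, s1}, s4→{s0}, s5→{s1, s2, s5, s6}, s6→∅; now {s0, s1, s2, s4, s5, s6}.
Read '1': s0→{s2, s4, s5}, s1→{s4}, s2→{s5, s6}, s4→{s0, s2, s4, s6}, s5→{s4, s5}, s6→{s4}; now {s0, s2, s4, s5, s6}.
Read '1': s0→{s2, s4, s5}, s2→{s5, s6}, s4→{s0, s2, s4, s6}, s5→{s4, s5}, s6→{s4}; now {s0, s2, s4, s5, s6}.
Read '1': s0→{s2, s4, s5}, s2→{s5, s6}, s4→{s0, s2, s4, s6}, s5→{s4, s5}, s6→{s4}; now {s0, s2, s4, s5, s6}.
Read '0': s0→{s4}, s2→{s0, s1}, s4→{s0}, s5→{s1, s2, s5, s6}, s6→∅; now {s0, s1, s2, s4, s5, s6}.
Read '1': s0→{s2, s4, s5}, s1→{s4}, s2→{s5, s6}, s4→{s0, s2, s4, s6}, s5→{s4, s5}, s6→{s4}; now {s0, s2, s4, s5, s6}.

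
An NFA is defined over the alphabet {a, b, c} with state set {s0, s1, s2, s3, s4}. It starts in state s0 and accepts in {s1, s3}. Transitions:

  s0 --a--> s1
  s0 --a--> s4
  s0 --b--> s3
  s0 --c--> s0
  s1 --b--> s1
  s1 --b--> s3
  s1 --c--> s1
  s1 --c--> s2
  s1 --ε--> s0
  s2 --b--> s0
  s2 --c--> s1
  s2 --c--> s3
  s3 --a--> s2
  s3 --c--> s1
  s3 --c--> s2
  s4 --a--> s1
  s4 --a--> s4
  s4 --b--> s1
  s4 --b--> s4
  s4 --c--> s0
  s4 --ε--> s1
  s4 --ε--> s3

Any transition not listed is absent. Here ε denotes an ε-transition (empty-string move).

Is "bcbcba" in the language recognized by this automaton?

Start in {s0}.
Read 'b': {s0} → {s3}.
Read 'c': {s3} → {s0, s1, s2}.
Read 'b': {s0, s1, s2} → {s0, s1, s3}.
Read 'c': {s0, s1, s3} → {s0, s1, s2}.
Read 'b': {s0, s1, s2} → {s0, s1, s3}.
Read 'a': {s0, s1, s3} → {s0, s1, s2, s3, s4}.
The final set {s0, s1, s2, s3, s4} contains the accepting states s1, s3.

Yes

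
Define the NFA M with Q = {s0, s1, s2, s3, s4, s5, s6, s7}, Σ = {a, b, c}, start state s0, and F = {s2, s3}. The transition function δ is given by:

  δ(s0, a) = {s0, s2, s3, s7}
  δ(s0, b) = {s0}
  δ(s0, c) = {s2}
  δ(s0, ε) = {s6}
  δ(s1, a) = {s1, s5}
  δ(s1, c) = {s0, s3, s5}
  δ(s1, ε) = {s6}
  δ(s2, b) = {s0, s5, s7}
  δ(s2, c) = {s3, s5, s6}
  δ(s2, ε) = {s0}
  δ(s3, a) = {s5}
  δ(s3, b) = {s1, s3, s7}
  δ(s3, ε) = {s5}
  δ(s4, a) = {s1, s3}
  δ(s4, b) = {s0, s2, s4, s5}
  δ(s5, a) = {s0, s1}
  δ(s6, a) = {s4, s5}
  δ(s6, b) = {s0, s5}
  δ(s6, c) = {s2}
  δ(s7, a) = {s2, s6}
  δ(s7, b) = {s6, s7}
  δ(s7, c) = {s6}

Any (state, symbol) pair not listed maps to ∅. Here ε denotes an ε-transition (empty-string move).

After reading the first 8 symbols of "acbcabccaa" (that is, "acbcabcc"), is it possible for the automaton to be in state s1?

Start: ε-closure({s0}) = {s0, s6}.
Read 'a': {s0, s6} → {s0, s2, s3, s4, s5, s6, s7}.
Read 'c': {s0, s2, s3, s4, s5, s6, s7} → {s0, s2, s3, s5, s6}.
Read 'b': {s0, s2, s3, s5, s6} → {s0, s1, s3, s5, s6, s7}.
Read 'c': {s0, s1, s3, s5, s6, s7} → {s0, s2, s3, s5, s6}.
Read 'a': {s0, s2, s3, s5, s6} → {s0, s1, s2, s3, s4, s5, s6, s7}.
Read 'b': {s0, s1, s2, s3, s4, s5, s6, s7} → {s0, s1, s2, s3, s4, s5, s6, s7}.
Read 'c': {s0, s1, s2, s3, s4, s5, s6, s7} → {s0, s2, s3, s5, s6}.
Read 'c': {s0, s2, s3, s5, s6} → {s0, s2, s3, s5, s6}.
State s1 is not in {s0, s2, s3, s5, s6}.

No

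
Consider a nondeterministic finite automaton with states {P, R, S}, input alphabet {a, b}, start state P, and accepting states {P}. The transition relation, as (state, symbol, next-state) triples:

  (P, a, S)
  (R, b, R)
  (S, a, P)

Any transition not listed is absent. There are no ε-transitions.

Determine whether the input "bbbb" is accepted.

No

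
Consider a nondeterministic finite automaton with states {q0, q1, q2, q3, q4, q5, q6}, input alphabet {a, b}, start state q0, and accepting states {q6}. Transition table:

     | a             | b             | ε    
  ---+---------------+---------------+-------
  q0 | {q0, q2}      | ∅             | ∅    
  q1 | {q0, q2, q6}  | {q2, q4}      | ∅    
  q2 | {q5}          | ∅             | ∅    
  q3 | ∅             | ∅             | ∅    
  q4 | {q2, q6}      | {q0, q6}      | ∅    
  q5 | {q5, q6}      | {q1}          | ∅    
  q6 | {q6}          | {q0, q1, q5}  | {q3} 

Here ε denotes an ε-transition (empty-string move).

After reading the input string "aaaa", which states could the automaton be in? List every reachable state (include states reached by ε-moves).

{q0, q2, q3, q5, q6}

Start in {q0}.
Read 'a': {q0} → {q0, q2}.
Read 'a': {q0, q2} → {q0, q2, q5}.
Read 'a': {q0, q2, q5} → {q0, q2, q3, q5, q6}.
Read 'a': {q0, q2, q3, q5, q6} → {q0, q2, q3, q5, q6}.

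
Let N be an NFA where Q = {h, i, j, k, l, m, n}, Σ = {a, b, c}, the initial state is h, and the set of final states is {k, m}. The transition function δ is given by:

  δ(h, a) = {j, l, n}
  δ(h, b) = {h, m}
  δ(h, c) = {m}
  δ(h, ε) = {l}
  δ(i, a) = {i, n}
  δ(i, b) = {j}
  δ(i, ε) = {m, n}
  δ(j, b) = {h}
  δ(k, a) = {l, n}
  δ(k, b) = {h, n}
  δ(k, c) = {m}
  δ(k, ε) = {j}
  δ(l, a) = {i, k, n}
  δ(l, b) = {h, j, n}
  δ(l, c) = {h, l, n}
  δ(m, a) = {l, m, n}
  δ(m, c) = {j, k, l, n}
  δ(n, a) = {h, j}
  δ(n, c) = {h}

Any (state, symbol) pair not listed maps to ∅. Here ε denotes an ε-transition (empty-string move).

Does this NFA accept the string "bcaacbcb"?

Start: ε-closure({h}) = {h, l}.
Read 'b': h→{h, m}, l→{h, j, n}; union {h, j, m, n}; ε-closure = {h, j, l, m, n}.
Read 'c': h→{m}, j→∅, l→{h, l, n}, m→{j, k, l, n}, n→{h}; now {h, j, k, l, m, n}.
Read 'a': h→{j, l, n}, j→∅, k→{l, n}, l→{i, k, n}, m→{l, m, n}, n→{h, j}; now {h, i, j, k, l, m, n}.
Read 'a': h→{j, l, n}, i→{i, n}, j→∅, k→{l, n}, l→{i, k, n}, m→{l, m, n}, n→{h, j}; now {h, i, j, k, l, m, n}.
Read 'c': h→{m}, i→∅, j→∅, k→{m}, l→{h, l, n}, m→{j, k, l, n}, n→{h}; now {h, j, k, l, m, n}.
Read 'b': h→{h, m}, j→{h}, k→{h, n}, l→{h, j, n}, m→∅, n→∅; union {h, j, m, n}; ε-closure = {h, j, l, m, n}.
Read 'c': h→{m}, j→∅, l→{h, l, n}, m→{j, k, l, n}, n→{h}; now {h, j, k, l, m, n}.
Read 'b': h→{h, m}, j→{h}, k→{h, n}, l→{h, j, n}, m→∅, n→∅; union {h, j, m, n}; ε-closure = {h, j, l, m, n}.
The final set {h, j, l, m, n} contains the accepting state m.

Yes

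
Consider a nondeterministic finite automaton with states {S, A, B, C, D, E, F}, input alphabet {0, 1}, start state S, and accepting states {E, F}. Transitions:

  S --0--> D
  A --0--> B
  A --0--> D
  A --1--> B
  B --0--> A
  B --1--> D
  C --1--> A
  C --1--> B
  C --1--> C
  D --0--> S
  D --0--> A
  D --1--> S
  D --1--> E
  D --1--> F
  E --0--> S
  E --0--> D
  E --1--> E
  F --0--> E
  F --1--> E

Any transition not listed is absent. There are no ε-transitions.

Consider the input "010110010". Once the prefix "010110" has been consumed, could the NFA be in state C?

Start in {S}.
Read '0': S→{D}; now {D}.
Read '1': D→{S, E, F}; now {S, E, F}.
Read '0': S→{D}, E→{S, D}, F→{E}; now {S, D, E}.
Read '1': S→∅, D→{S, E, F}, E→{E}; now {S, E, F}.
Read '1': S→∅, E→{E}, F→{E}; now {E}.
Read '0': E→{S, D}; now {S, D}.
State C is not in {S, D}.

No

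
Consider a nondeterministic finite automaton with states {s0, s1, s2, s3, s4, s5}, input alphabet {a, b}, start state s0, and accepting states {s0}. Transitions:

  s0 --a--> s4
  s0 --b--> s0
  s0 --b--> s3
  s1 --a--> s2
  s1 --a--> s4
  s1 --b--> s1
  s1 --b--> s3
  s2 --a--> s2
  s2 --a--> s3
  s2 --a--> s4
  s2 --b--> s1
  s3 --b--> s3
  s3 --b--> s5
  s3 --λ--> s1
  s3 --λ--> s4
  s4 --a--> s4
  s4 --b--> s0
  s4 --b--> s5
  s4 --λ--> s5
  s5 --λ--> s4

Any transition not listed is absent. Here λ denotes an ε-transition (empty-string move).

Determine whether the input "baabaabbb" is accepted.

Yes

Start in {s0}.
Read 'b': s0→{s0, s3}; union {s0, s3}; ε-closure = {s0, s1, s3, s4, s5}.
Read 'a': s0→{s4}, s1→{s2, s4}, s3→∅, s4→{s4}, s5→∅; union {s2, s4}; ε-closure = {s2, s4, s5}.
Read 'a': s2→{s2, s3, s4}, s4→{s4}, s5→∅; union {s2, s3, s4}; ε-closure = {s1, s2, s3, s4, s5}.
Read 'b': s1→{s1, s3}, s2→{s1}, s3→{s3, s5}, s4→{s0, s5}, s5→∅; union {s0, s1, s3, s5}; ε-closure = {s0, s1, s3, s4, s5}.
Read 'a': s0→{s4}, s1→{s2, s4}, s3→∅, s4→{s4}, s5→∅; union {s2, s4}; ε-closure = {s2, s4, s5}.
Read 'a': s2→{s2, s3, s4}, s4→{s4}, s5→∅; union {s2, s3, s4}; ε-closure = {s1, s2, s3, s4, s5}.
Read 'b': s1→{s1, s3}, s2→{s1}, s3→{s3, s5}, s4→{s0, s5}, s5→∅; union {s0, s1, s3, s5}; ε-closure = {s0, s1, s3, s4, s5}.
Read 'b': s0→{s0, s3}, s1→{s1, s3}, s3→{s3, s5}, s4→{s0, s5}, s5→∅; union {s0, s1, s3, s5}; ε-closure = {s0, s1, s3, s4, s5}.
Read 'b': s0→{s0, s3}, s1→{s1, s3}, s3→{s3, s5}, s4→{s0, s5}, s5→∅; union {s0, s1, s3, s5}; ε-closure = {s0, s1, s3, s4, s5}.
The final set {s0, s1, s3, s4, s5} contains the accepting state s0.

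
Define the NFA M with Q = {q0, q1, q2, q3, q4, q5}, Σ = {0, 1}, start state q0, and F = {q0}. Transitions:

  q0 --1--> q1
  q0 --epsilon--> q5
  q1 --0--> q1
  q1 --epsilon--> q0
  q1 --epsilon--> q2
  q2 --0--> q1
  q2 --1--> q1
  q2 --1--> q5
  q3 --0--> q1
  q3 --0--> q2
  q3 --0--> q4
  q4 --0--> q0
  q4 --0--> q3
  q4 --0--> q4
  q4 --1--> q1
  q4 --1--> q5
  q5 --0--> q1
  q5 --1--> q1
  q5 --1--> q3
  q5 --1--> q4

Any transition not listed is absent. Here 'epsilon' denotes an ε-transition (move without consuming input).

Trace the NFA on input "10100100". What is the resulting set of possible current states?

{q0, q1, q2, q3, q4, q5}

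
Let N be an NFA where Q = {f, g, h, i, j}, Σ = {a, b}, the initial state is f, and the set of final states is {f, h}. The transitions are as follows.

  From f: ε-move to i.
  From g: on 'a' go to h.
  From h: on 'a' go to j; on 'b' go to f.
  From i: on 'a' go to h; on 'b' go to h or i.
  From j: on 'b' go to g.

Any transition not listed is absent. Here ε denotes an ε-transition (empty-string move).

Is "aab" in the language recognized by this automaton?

No

Start: ε-closure({f}) = {f, i}.
Read 'a': f→∅, i→{h}; now {h}.
Read 'a': h→{j}; now {j}.
Read 'b': j→{g}; now {g}.
The final set {g} contains no accepting state.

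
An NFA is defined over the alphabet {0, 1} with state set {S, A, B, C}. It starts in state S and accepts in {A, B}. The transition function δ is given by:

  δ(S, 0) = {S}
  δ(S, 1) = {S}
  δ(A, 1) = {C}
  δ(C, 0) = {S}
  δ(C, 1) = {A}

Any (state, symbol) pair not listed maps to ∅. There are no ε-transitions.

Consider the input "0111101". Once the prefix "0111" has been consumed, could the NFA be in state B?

Start in {S}.
Read '0': S→{S}; now {S}.
Read '1': S→{S}; now {S}.
Read '1': S→{S}; now {S}.
Read '1': S→{S}; now {S}.
State B is not in {S}.

No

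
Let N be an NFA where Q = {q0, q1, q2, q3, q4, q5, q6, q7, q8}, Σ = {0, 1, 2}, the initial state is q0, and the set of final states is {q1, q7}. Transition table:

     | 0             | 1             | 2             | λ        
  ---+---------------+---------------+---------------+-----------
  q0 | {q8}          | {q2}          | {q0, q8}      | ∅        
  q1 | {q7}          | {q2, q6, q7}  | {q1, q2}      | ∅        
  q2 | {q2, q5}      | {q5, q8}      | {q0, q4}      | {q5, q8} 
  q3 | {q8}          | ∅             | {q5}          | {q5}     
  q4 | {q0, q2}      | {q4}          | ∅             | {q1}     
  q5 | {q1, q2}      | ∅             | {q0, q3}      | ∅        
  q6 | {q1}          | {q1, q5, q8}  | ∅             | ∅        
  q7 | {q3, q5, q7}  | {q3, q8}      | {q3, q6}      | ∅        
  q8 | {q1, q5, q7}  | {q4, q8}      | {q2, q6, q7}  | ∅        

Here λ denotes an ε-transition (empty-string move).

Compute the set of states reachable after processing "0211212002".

Start in {q0}.
Read '0': q0→{q8}; now {q8}.
Read '2': q8→{q2, q6, q7}; union {q2, q6, q7}; ε-closure = {q2, q5, q6, q7, q8}.
Read '1': q2→{q5, q8}, q5→∅, q6→{q1, q5, q8}, q7→{q3, q8}, q8→{q4, q8}; now {q1, q3, q4, q5, q8}.
Read '1': q1→{q2, q6, q7}, q3→∅, q4→{q4}, q5→∅, q8→{q4, q8}; union {q2, q4, q6, q7, q8}; ε-closure = {q1, q2, q4, q5, q6, q7, q8}.
Read '2': q1→{q1, q2}, q2→{q0, q4}, q4→∅, q5→{q0, q3}, q6→∅, q7→{q3, q6}, q8→{q2, q6, q7}; union {q0, q1, q2, q3, q4, q6, q7}; ε-closure = {q0, q1, q2, q3, q4, q5, q6, q7, q8}.
Read '1': q0→{q2}, q1→{q2, q6, q7}, q2→{q5, q8}, q3→∅, q4→{q4}, q5→∅, q6→{q1, q5, q8}, q7→{q3, q8}, q8→{q4, q8}; now {q1, q2, q3, q4, q5, q6, q7, q8}.
Read '2': q1→{q1, q2}, q2→{q0, q4}, q3→{q5}, q4→∅, q5→{q0, q3}, q6→∅, q7→{q3, q6}, q8→{q2, q6, q7}; union {q0, q1, q2, q3, q4, q5, q6, q7}; ε-closure = {q0, q1, q2, q3, q4, q5, q6, q7, q8}.
Read '0': q0→{q8}, q1→{q7}, q2→{q2, q5}, q3→{q8}, q4→{q0, q2}, q5→{q1, q2}, q6→{q1}, q7→{q3, q5, q7}, q8→{q1, q5, q7}; now {q0, q1, q2, q3, q5, q7, q8}.
Read '0': q0→{q8}, q1→{q7}, q2→{q2, q5}, q3→{q8}, q5→{q1, q2}, q7→{q3, q5, q7}, q8→{q1, q5, q7}; now {q1, q2, q3, q5, q7, q8}.
Read '2': q1→{q1, q2}, q2→{q0, q4}, q3→{q5}, q5→{q0, q3}, q7→{q3, q6}, q8→{q2, q6, q7}; union {q0, q1, q2, q3, q4, q5, q6, q7}; ε-closure = {q0, q1, q2, q3, q4, q5, q6, q7, q8}.

{q0, q1, q2, q3, q4, q5, q6, q7, q8}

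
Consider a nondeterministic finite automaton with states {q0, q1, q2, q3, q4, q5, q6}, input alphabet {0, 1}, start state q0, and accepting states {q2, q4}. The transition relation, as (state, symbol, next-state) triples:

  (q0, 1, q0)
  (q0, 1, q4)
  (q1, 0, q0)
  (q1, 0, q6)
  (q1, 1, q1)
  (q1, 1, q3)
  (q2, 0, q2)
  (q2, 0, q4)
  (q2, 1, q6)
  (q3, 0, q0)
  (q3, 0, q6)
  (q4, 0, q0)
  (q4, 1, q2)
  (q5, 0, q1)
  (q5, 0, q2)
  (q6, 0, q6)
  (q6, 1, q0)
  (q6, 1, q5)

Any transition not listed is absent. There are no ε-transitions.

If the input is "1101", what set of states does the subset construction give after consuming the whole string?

Start in {q0}.
Read '1': {q0} → {q0, q4}.
Read '1': {q0, q4} → {q0, q2, q4}.
Read '0': {q0, q2, q4} → {q0, q2, q4}.
Read '1': {q0, q2, q4} → {q0, q2, q4, q6}.

{q0, q2, q4, q6}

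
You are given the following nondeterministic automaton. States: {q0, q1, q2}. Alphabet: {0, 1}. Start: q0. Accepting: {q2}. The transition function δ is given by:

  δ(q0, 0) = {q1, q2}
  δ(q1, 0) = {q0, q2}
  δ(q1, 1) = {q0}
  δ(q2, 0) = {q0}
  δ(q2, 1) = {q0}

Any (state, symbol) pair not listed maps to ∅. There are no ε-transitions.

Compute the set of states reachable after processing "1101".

∅

Start in {q0}.
Read '1': {q0} → ∅.
The set is empty and remains empty for the remaining 3 symbols.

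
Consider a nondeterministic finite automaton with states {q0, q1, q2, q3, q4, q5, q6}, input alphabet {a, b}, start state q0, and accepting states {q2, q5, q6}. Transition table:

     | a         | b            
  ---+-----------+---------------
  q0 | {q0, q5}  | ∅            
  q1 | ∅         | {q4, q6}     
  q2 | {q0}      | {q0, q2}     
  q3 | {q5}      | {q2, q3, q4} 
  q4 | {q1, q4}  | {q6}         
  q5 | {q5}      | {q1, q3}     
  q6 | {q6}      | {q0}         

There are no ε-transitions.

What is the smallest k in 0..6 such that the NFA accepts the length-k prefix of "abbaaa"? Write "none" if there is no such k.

Start in {q0}.
Read 'a': {q0} → {q0, q5}.
None of the earlier sets intersect F, but {q0, q5} does.

1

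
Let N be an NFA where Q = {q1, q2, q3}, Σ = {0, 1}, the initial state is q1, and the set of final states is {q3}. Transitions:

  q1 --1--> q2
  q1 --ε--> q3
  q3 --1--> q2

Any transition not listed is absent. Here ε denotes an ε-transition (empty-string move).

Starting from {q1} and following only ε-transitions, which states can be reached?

{q1, q3}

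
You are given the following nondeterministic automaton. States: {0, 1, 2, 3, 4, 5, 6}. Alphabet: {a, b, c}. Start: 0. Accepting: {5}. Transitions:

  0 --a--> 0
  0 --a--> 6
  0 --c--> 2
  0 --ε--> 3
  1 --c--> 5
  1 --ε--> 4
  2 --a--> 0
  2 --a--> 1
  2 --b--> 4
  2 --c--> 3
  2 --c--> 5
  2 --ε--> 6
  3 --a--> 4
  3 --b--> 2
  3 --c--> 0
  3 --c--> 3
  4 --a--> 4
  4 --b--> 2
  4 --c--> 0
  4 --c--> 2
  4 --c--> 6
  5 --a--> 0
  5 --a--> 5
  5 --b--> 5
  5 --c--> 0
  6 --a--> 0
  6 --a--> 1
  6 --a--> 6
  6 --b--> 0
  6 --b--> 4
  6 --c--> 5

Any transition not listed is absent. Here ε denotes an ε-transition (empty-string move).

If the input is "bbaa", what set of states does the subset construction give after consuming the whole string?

Start: ε-closure({0}) = {0, 3}.
Read 'b': {0, 3} → {2, 6}.
Read 'b': {2, 6} → {0, 3, 4}.
Read 'a': {0, 3, 4} → {0, 3, 4, 6}.
Read 'a': {0, 3, 4, 6} → {0, 1, 3, 4, 6}.

{0, 1, 3, 4, 6}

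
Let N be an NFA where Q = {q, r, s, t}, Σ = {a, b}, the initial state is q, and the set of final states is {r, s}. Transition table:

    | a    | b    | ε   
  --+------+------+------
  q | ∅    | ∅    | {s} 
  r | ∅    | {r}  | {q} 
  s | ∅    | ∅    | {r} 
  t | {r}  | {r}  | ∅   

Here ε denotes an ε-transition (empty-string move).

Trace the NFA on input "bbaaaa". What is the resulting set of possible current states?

∅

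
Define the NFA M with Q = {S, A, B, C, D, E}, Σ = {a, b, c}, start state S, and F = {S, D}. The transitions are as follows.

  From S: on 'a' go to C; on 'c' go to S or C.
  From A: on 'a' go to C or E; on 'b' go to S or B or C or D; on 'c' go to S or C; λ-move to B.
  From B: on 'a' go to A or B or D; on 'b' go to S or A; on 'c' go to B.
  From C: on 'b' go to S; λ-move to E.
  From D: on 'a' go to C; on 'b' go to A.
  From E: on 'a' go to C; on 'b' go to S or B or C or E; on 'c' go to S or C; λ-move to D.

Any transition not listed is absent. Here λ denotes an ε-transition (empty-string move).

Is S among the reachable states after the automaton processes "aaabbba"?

No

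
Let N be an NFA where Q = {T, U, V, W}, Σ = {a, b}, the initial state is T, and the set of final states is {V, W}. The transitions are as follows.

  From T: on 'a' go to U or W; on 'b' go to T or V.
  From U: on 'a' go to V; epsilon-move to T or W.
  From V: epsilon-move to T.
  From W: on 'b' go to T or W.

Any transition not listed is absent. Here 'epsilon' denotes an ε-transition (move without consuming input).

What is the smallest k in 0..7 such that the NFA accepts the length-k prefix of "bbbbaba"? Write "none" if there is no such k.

1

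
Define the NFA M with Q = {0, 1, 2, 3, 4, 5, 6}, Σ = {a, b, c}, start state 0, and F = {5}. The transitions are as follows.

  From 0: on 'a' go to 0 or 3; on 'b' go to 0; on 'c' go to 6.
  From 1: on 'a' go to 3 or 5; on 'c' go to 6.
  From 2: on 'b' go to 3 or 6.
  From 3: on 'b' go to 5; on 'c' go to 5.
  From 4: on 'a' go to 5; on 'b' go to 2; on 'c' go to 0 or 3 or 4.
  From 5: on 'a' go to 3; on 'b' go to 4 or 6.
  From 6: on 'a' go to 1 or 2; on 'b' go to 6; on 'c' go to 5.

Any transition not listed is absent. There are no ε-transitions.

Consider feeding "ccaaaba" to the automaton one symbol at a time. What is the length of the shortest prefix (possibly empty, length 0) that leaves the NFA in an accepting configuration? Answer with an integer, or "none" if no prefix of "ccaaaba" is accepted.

Start in {0}.
Read 'c': {0} → {6}.
Read 'c': {6} → {5}.
None of the earlier sets intersect F, but {5} does.

2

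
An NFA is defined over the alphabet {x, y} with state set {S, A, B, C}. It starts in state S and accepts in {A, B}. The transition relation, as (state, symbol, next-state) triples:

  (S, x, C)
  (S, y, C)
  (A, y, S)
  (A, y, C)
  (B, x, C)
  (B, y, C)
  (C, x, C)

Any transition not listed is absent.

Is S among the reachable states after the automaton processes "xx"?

Start in {S}.
Read 'x': {S} → {C}.
Read 'x': {C} → {C}.
State S is not in {C}.

No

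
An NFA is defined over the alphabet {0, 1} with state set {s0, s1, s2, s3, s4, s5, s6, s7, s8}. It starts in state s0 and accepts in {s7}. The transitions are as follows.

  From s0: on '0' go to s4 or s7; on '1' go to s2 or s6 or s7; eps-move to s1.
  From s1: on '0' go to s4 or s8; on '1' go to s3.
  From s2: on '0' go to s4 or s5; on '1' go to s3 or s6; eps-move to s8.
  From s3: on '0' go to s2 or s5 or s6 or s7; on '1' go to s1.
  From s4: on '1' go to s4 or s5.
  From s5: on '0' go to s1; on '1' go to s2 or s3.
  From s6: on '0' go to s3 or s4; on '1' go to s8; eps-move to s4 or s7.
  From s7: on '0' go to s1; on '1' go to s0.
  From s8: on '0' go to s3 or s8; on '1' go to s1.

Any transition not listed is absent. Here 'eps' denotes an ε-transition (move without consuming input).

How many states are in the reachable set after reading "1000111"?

9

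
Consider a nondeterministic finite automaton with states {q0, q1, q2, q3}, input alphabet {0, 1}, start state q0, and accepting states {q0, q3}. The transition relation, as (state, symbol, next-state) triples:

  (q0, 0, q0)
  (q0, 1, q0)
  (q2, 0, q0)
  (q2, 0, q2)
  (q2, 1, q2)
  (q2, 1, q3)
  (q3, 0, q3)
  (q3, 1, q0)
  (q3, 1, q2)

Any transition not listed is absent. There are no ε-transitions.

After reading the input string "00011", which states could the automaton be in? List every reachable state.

{q0}

Start in {q0}.
Read '0': q0→{q0}; now {q0}.
Read '0': q0→{q0}; now {q0}.
Read '0': q0→{q0}; now {q0}.
Read '1': q0→{q0}; now {q0}.
Read '1': q0→{q0}; now {q0}.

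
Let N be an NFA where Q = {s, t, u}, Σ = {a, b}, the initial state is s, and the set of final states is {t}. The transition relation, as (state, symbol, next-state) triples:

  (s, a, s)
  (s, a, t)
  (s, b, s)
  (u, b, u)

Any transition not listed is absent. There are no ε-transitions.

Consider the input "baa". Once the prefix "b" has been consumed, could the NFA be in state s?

Yes

Start in {s}.
Read 'b': {s} → {s}.
State s is in {s}.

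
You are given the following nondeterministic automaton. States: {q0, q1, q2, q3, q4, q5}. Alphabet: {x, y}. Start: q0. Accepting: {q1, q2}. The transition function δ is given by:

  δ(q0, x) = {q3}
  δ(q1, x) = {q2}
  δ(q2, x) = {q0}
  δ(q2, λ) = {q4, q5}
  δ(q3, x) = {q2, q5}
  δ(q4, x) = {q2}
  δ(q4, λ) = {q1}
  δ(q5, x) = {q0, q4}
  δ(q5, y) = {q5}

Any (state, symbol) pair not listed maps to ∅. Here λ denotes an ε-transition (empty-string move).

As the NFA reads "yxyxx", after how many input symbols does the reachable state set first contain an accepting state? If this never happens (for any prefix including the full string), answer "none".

none

Start in {q0}.
Read 'y': q0→∅; now ∅.
The set is empty and remains empty for the remaining 4 symbols.
No reachable set along the way intersects F.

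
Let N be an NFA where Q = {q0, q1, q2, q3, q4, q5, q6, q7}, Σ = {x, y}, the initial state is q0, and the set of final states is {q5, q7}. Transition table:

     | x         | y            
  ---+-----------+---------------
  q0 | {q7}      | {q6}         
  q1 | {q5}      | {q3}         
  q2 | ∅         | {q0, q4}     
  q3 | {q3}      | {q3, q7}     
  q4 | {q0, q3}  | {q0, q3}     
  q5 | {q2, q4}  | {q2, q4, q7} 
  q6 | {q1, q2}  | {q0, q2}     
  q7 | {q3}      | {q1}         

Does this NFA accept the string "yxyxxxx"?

No

Start in {q0}.
Read 'y': {q0} → {q6}.
Read 'x': {q6} → {q1, q2}.
Read 'y': {q1, q2} → {q0, q3, q4}.
Read 'x': {q0, q3, q4} → {q0, q3, q7}.
Read 'x': {q0, q3, q7} → {q3, q7}.
Read 'x': {q3, q7} → {q3}.
Read 'x': {q3} → {q3}.
The final set {q3} contains no accepting state.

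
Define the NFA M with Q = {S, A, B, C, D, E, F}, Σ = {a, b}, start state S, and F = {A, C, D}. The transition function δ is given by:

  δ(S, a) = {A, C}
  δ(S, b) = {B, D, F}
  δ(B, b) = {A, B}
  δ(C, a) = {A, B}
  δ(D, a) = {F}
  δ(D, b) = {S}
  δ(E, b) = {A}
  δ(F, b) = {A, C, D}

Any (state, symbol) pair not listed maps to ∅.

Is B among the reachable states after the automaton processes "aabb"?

Yes

Start in {S}.
Read 'a': S→{A, C}; now {A, C}.
Read 'a': A→∅, C→{A, B}; now {A, B}.
Read 'b': A→∅, B→{A, B}; now {A, B}.
Read 'b': A→∅, B→{A, B}; now {A, B}.
State B is in {A, B}.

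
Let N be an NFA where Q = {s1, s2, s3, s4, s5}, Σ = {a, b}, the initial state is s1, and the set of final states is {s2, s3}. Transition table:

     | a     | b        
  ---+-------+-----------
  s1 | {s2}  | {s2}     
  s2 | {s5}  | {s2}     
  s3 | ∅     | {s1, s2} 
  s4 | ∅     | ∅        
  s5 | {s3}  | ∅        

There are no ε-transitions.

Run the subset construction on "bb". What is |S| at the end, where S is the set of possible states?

1

Start in {s1}.
Read 'b': s1→{s2}; now {s2}.
Read 'b': s2→{s2}; now {s2}.
That set has 1 state.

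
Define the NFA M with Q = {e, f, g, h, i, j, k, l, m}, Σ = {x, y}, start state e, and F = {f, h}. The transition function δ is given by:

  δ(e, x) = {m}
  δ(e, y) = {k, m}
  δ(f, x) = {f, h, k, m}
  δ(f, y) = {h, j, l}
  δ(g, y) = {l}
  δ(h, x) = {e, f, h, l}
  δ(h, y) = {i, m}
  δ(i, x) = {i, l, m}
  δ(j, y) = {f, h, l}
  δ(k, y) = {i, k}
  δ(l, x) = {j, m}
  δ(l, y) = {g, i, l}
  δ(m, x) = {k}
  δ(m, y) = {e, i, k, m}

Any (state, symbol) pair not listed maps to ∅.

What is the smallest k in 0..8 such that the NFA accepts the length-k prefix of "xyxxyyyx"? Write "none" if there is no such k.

Start in {e}.
Read 'x': {e} → {m}.
Read 'y': {m} → {e, i, k, m}.
Read 'x': {e, i, k, m} → {i, k, l, m}.
Read 'x': {i, k, l, m} → {i, j, k, l, m}.
Read 'y': {i, j, k, l, m} → {e, f, g, h, i, k, l, m}.
None of the earlier sets intersect F, but {e, f, g, h, i, k, l, m} does.

5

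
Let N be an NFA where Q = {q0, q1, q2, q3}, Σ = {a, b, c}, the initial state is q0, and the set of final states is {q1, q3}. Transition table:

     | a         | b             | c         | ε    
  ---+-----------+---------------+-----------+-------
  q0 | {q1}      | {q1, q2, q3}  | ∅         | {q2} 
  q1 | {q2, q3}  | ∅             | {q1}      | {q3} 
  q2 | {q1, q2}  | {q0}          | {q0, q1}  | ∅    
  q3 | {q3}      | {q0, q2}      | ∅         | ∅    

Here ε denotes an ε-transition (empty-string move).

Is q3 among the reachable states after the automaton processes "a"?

Yes

Start: ε-closure({q0}) = {q0, q2}.
Read 'a': {q0, q2} → {q1, q2, q3}.
State q3 is in {q1, q2, q3}.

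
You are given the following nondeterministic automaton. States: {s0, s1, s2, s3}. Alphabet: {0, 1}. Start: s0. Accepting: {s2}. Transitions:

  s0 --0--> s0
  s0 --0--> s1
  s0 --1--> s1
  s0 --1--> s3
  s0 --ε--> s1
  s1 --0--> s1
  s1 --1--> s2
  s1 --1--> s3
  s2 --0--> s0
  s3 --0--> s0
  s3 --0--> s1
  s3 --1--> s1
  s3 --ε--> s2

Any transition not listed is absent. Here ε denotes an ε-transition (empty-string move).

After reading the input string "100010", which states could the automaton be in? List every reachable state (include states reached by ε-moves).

{s0, s1}

Start: ε-closure({s0}) = {s0, s1}.
Read '1': {s0, s1} → {s1, s2, s3}.
Read '0': {s1, s2, s3} → {s0, s1}.
Read '0': {s0, s1} → {s0, s1}.
Read '0': {s0, s1} → {s0, s1}.
Read '1': {s0, s1} → {s1, s2, s3}.
Read '0': {s1, s2, s3} → {s0, s1}.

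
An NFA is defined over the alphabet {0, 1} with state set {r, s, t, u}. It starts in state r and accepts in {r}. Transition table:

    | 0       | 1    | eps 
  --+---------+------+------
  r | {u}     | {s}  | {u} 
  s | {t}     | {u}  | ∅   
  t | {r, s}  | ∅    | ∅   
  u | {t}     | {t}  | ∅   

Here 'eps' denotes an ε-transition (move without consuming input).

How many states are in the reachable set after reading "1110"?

Start: ε-closure({r}) = {r, u}.
Read '1': r→{s}, u→{t}; now {s, t}.
Read '1': s→{u}, t→∅; now {u}.
Read '1': u→{t}; now {t}.
Read '0': t→{r, s}; union {r, s}; ε-closure = {r, s, u}.
That set has 3 states.

3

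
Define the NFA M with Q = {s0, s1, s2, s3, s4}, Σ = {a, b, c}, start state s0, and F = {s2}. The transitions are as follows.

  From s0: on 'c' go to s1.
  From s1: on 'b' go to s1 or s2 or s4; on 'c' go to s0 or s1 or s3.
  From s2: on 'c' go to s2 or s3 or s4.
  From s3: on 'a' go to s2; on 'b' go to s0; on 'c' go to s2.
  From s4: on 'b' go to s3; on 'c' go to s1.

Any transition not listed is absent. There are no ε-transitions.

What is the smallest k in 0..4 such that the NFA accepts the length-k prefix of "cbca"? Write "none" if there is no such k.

2

Start in {s0}.
Read 'c': {s0} → {s1}.
Read 'b': {s1} → {s1, s2, s4}.
None of the earlier sets intersect F, but {s1, s2, s4} does.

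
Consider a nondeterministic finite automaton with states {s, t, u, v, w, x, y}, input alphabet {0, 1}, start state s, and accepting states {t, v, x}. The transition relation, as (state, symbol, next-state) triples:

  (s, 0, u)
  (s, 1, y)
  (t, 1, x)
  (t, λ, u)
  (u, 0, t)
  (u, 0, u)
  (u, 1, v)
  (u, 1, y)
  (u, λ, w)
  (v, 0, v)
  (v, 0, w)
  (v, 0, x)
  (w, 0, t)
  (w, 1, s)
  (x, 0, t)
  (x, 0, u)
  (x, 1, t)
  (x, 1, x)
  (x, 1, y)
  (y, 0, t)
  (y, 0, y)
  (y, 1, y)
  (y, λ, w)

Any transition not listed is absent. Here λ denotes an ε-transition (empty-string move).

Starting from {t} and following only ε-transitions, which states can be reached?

{t, u, w}

Begin with {t}.
ε-move t → u; add u.
ε-move u → w; add w.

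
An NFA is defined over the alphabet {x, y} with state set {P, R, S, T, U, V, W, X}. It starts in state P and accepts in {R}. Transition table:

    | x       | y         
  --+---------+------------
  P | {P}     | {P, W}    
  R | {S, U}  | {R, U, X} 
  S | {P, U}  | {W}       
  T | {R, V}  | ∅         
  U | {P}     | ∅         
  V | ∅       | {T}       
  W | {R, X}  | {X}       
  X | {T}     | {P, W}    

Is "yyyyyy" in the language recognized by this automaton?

No

Start in {P}.
Read 'y': P→{P, W}; now {P, W}.
Read 'y': P→{P, W}, W→{X}; now {P, W, X}.
Read 'y': P→{P, W}, W→{X}, X→{P, W}; now {P, W, X}.
Read 'y': P→{P, W}, W→{X}, X→{P, W}; now {P, W, X}.
Read 'y': P→{P, W}, W→{X}, X→{P, W}; now {P, W, X}.
Read 'y': P→{P, W}, W→{X}, X→{P, W}; now {P, W, X}.
The final set {P, W, X} contains no accepting state.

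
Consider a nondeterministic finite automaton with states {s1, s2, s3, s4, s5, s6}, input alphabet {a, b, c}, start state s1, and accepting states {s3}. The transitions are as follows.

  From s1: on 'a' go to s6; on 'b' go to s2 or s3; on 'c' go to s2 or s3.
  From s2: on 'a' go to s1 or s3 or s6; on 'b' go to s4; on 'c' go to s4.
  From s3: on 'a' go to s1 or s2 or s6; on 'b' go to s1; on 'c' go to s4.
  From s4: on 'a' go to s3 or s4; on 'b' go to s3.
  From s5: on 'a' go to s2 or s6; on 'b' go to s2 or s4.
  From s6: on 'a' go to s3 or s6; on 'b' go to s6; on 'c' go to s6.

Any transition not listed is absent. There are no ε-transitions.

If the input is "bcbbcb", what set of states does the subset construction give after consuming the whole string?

{s1, s4}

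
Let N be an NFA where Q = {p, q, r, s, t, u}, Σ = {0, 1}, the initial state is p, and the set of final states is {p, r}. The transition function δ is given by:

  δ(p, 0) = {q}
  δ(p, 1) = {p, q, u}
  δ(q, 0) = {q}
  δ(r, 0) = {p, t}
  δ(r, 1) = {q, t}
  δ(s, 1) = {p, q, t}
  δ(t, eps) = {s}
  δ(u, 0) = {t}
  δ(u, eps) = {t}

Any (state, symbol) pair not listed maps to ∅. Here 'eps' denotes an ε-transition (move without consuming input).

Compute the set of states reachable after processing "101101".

{p, q, s, t}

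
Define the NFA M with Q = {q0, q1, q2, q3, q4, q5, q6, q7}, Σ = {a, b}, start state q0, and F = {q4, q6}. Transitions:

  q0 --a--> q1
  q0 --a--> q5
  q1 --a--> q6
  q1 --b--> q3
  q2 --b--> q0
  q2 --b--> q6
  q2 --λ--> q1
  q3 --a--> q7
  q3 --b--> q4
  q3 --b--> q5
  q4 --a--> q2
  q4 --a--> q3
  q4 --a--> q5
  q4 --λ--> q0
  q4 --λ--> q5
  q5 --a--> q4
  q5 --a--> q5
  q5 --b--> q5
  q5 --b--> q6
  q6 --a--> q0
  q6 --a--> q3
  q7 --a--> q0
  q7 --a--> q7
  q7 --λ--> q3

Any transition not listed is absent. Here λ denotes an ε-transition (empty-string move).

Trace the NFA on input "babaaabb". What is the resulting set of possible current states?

Start in {q0}.
Read 'b': {q0} → ∅.
The set is empty and remains empty for the remaining 7 symbols.

∅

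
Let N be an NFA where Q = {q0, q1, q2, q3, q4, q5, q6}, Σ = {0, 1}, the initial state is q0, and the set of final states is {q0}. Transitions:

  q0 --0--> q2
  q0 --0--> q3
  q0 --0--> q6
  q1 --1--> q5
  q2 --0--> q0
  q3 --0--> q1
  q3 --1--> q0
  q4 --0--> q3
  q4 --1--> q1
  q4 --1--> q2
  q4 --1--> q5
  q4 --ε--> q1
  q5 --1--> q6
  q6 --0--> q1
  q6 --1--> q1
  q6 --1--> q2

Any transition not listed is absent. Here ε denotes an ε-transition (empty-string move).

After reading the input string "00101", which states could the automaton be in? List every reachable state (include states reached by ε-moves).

∅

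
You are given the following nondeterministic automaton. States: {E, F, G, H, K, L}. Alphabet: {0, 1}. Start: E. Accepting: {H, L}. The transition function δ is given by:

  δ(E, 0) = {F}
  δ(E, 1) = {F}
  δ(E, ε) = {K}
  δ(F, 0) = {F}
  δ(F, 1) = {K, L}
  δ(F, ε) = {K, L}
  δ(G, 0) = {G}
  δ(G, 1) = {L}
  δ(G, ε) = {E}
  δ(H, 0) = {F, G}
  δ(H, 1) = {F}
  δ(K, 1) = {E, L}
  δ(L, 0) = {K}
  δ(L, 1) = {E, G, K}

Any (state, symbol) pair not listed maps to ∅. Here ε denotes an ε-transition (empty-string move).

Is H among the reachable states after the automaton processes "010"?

Start: ε-closure({E}) = {E, K}.
Read '0': E→{F}, K→∅; union {F}; ε-closure = {F, K, L}.
Read '1': F→{K, L}, K→{E, L}, L→{E, G, K}; now {E, G, K, L}.
Read '0': E→{F}, G→{G}, K→∅, L→{K}; union {F, G, K}; ε-closure = {E, F, G, K, L}.
State H is not in {E, F, G, K, L}.

No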